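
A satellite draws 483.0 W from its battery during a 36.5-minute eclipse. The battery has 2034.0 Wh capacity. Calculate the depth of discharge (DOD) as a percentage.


E_used = P * t / 60 = 483.0 * 36.5 / 60 = 293.8250 Wh
DOD = E_used / E_total * 100 = 293.8250 / 2034.0 * 100
DOD = 14.4457 %

14.4457 %


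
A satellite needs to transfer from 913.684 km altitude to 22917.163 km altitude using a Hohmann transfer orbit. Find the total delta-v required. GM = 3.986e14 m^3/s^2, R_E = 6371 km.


r1 = 7284.6840 km = 7.284684e+06 m
r2 = 29288.1630 km = 2.9288163e+07 m
dv1 = sqrt(mu/r1)*(sqrt(2*r2/(r1+r2)) - 1) = 1964.3592 m/s
dv2 = sqrt(mu/r2)*(1 - sqrt(2*r1/(r1+r2))) = 1360.6863 m/s
total dv = |dv1| + |dv2| = 1964.3592 + 1360.6863 = 3325.0455 m/s = 3.3250 km/s

3.3250 km/s


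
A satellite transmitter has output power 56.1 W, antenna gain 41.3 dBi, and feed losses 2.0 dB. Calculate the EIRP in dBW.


Pt = 56.1 W = 17.4896 dBW
EIRP = Pt_dBW + Gt - losses = 17.4896 + 41.3 - 2.0 = 56.7896 dBW

56.7896 dBW


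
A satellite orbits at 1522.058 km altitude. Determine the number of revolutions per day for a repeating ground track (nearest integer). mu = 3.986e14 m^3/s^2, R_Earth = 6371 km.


r = 7.893058e+06 m
T = 2*pi*sqrt(r^3/mu) = 6978.7744 s = 116.3129 min
revs/day = 1440 / 116.3129 = 12.3804
Rounded: 12 revolutions per day

12 revolutions per day


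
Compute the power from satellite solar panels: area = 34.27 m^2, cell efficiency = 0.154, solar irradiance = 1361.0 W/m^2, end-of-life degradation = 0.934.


P = area * eta * S * degradation
P = 34.27 * 0.154 * 1361.0 * 0.934
P = 6708.7225 W

6708.7225 W


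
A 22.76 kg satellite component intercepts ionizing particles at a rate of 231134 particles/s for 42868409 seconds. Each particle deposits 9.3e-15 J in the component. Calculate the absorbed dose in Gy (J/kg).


Total energy deposited = rate * time * E_per
  = 231134 * 42868409 * 9.3e-15 = 0.09214763 J
Dose = E_total / mass = 0.09214763 / 22.76
Dose = 0.004048665 Gy

0.0040 Gy


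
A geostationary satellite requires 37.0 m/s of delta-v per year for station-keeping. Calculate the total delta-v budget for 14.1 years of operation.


dV = rate * years = 37.0 * 14.1
dV = 521.7000 m/s

521.7000 m/s


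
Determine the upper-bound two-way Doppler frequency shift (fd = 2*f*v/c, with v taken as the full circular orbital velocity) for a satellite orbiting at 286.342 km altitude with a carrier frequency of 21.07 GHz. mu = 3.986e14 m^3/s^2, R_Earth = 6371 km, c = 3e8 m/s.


r = 6.657342e+06 m
v = sqrt(mu/r) = 7737.8127 m/s (worst-case radial velocity)
f = 21.07 GHz = 2.107e+10 Hz
fd = 2*f*v/c = 2*2.107e+10*7737.8127/3.0e+08
fd = 1.0869048e+06 Hz

1.0869e+06 Hz


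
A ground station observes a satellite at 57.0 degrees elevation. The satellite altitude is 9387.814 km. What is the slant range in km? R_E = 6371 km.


h = 9387.814 km, el = 57.0 deg
d = -R_E*sin(el) + sqrt((R_E*sin(el))^2 + 2*R_E*h + h^2)
d = -6371.0000*sin(0.9948377) + sqrt((6371.0000*0.8386706)^2 + 2*6371.0000*9387.814 + 9387.814^2)
d = 10028.8838 km

10028.8838 km


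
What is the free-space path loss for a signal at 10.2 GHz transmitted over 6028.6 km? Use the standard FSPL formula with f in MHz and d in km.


f = 10.2 GHz = 10200.0000 MHz
d = 6028.6 km
FSPL = 32.44 + 20*log10(10200.0000) + 20*log10(6028.6)
FSPL = 32.44 + 80.1720 + 75.6043
FSPL = 188.2163 dB

188.2163 dB


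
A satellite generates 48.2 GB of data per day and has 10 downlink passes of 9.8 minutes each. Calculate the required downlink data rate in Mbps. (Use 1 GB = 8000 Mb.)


total contact time = 10 * 9.8 * 60 = 5880.0000 s
data = 48.2 GB = 385600.0000 Mb
rate = 385600.0000 / 5880.0000 = 65.5782 Mbps

65.5782 Mbps


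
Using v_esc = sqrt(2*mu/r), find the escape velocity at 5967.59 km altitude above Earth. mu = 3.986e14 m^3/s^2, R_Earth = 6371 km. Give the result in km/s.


r = 6371.0 + 5967.59 = 12338.5900 km = 1.233859e+07 m
v_esc = sqrt(2*mu/r) = sqrt(2*3.986e14 / 1.233859e+07)
v_esc = 8038.0532 m/s = 8.0381 km/s

8.0381 km/s


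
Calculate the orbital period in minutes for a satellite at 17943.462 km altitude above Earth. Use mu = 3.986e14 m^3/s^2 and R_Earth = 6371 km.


r = 24314.4620 km = 2.4314462e+07 m
T = 2*pi*sqrt(r^3/mu) = 2*pi*sqrt(1.4374541e+22 / 3.986e14)
T = 37731.8603 s = 628.8643 min

628.8643 minutes


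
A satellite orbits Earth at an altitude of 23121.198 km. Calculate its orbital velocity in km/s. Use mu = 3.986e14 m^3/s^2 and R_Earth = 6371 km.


r = R_E + alt = 6371.0 + 23121.198 = 29492.1980 km = 2.9492198e+07 m
v = sqrt(mu/r) = sqrt(3.986e14 / 2.9492198e+07) = 3676.3350 m/s = 3.6763 km/s

3.6763 km/s


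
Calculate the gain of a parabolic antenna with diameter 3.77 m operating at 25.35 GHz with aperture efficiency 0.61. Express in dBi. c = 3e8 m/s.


lambda = c/f = 3e8 / 2.535e+10 = 0.01183432 m
G = eta*(pi*D/lambda)^2 = 0.61*(pi*3.77/0.01183432)^2
G = 610978.1775 (linear)
G = 10*log10(610978.1775) = 57.8603 dBi

57.8603 dBi


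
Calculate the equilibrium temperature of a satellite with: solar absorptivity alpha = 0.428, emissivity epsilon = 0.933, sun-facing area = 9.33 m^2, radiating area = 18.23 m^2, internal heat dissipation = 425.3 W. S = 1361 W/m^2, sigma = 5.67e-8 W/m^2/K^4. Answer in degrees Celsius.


Numerator = alpha*S*A_sun + Q_int = 0.428*1361*9.33 + 425.3 = 5860.0996 W
Denominator = eps*sigma*A_rad = 0.933*5.67e-8*18.23 = 9.6438705e-07 W/K^4
T^4 = 6.0765018e+09 K^4
T = 279.1987 K = 6.0487 C

6.0487 degrees Celsius


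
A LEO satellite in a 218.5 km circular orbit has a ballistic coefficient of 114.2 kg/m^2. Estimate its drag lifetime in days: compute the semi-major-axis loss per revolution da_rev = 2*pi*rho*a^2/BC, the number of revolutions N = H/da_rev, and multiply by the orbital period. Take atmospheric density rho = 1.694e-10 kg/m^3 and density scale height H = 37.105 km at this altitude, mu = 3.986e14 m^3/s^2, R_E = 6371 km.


a = R_E + alt = 6589.5000 km = 6.5895e+06 m
da_rev = 2*pi*rho*a^2/BC = 2*pi*1.694e-10*(6.5895e+06)^2/114.2 = 404.698966 m per revolution
N = H/da_rev = 37105.0000 m / 404.698966 m = 91.6854 revolutions
P = 2*pi*sqrt(a^3/mu) = 5323.4100 s
lifetime = N*P = 91.6854 * 5323.4100 = 488079.1498 s = 5.6491 days

5.6491 days


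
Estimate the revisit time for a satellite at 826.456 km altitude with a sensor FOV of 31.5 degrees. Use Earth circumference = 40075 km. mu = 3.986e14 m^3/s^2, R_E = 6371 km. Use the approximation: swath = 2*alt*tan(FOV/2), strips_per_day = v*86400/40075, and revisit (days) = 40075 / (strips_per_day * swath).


swath = 2*826.456*tan(0.2748894) = 466.1694 km
v = sqrt(mu/r) = 7441.8196 m/s = 7.4418 km/s
strips/day = v*86400/40075 = 7.4418*86400/40075 = 16.0442
coverage/day = strips * swath = 16.0442 * 466.1694 = 7479.3371 km
revisit = 40075 / 7479.3371 = 5.3581 days

5.3581 days


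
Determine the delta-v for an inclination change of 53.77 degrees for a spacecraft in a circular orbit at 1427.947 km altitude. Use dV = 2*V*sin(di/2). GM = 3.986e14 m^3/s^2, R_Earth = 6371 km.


r = 7798.9470 km = 7.798947e+06 m
V = sqrt(mu/r) = 7149.0883 m/s
di = 53.77 deg = 0.9384635 rad
dV = 2*V*sin(di/2) = 2*7149.0883*sin(0.4692318)
dV = 6465.6530 m/s = 6.4657 km/s

6.4657 km/s


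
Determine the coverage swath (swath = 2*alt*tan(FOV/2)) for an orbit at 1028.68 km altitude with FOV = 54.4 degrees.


FOV = 54.4 deg = 0.9494591 rad
swath = 2 * alt * tan(FOV/2) = 2 * 1028.68 * tan(0.4747296)
swath = 2 * 1028.68 * 0.5139302
swath = 1057.3394 km

1057.3394 km


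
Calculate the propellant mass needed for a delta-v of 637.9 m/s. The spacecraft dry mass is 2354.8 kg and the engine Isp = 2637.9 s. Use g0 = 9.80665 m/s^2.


ve = Isp * g0 = 2637.9 * 9.80665 = 25868.962035 m/s
mass ratio = exp(dv/ve) = exp(637.9/25868.962035) = 1.02496544
m_prop = m_dry * (mr - 1) = 2354.8 * (1.02496544 - 1)
m_prop = 58.7886 kg

58.7886 kg


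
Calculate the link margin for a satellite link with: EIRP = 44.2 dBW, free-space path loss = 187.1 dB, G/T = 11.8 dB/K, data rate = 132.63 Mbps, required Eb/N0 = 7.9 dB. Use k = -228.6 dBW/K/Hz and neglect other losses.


C/N0 = EIRP - FSPL + G/T - k = 44.2 - 187.1 + 11.8 - (-228.6)
C/N0 = 97.5000 dB-Hz
R_b = 132.63 Mbps = 1.3263e+08 bps -> 10*log10(R_b) = 81.2264 dB-Hz
Eb/N0 = C/N0 - 10*log10(R_b) = 97.5000 - 81.2264 = 16.2736 dB
Margin = Eb/N0 - Eb/N0_req = 16.2736 - 7.9 = 8.3736 dB (link closes)

8.3736 dB


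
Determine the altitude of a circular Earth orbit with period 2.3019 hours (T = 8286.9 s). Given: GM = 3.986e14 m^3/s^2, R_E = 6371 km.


T = 8286.9 s
r = (mu*T^2/(4*pi^2))^(1/3) = (3.986e14 * 8286.9^2 / (4*pi^2))^(1/3)
r = 8.8508963e+06 m = 8850.8963 km
alt = r - R_E = 8850.8963 - 6371 = 2479.8963 km

2479.8963 km


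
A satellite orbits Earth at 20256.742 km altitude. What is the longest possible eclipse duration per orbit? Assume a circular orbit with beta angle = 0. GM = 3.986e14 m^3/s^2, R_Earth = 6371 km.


r = 26627.7420 km
T = 720.7115 min
Eclipse fraction = arcsin(R_E/r)/pi = arcsin(6371.0000/26627.7420)/pi
= arcsin(0.2392617)/pi = 0.0769054
Eclipse duration = 0.0769054 * 720.7115 = 55.4266 min

55.4266 minutes


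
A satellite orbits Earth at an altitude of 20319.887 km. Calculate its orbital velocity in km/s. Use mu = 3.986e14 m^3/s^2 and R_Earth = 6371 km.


r = R_E + alt = 6371.0 + 20319.887 = 26690.8870 km = 2.6690887e+07 m
v = sqrt(mu/r) = sqrt(3.986e14 / 2.6690887e+07) = 3864.4451 m/s = 3.8644 km/s

3.8644 km/s


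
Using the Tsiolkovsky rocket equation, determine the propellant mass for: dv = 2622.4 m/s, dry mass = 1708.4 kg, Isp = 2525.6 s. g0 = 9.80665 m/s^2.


ve = Isp * g0 = 2525.6 * 9.80665 = 24767.675240 m/s
mass ratio = exp(dv/ve) = exp(2622.4/24767.675240) = 1.11168840
m_prop = m_dry * (mr - 1) = 1708.4 * (1.11168840 - 1)
m_prop = 190.8085 kg

190.8085 kg


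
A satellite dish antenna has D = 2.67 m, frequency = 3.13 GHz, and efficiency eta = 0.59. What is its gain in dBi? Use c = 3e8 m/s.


lambda = c/f = 3e8 / 3.13e+09 = 0.09584665 m
G = eta*(pi*D/lambda)^2 = 0.59*(pi*2.67/0.09584665)^2
G = 4518.7722 (linear)
G = 10*log10(4518.7722) = 36.5502 dBi

36.5502 dBi


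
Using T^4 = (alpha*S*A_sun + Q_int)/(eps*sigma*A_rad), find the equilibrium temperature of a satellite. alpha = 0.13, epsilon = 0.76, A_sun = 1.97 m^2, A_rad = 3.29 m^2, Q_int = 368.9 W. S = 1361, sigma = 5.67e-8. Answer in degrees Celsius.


Numerator = alpha*S*A_sun + Q_int = 0.13*1361*1.97 + 368.9 = 717.4521 W
Denominator = eps*sigma*A_rad = 0.76*5.67e-8*3.29 = 1.4177268e-07 W/K^4
T^4 = 5.0605808e+09 K^4
T = 266.7166 K = -6.4334 C

-6.4334 degrees Celsius


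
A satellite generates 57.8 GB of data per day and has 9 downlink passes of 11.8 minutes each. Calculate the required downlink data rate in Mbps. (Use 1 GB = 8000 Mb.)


total contact time = 9 * 11.8 * 60 = 6372.0000 s
data = 57.8 GB = 462400.0000 Mb
rate = 462400.0000 / 6372.0000 = 72.5675 Mbps

72.5675 Mbps


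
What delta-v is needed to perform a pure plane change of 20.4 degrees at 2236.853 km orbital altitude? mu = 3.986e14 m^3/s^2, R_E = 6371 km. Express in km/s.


r = 8607.8530 km = 8.607853e+06 m
V = sqrt(mu/r) = 6804.8918 m/s
di = 20.4 deg = 0.3560472 rad
dV = 2*V*sin(di/2) = 2*6804.8918*sin(0.1780236)
dV = 2410.0850 m/s = 2.4101 km/s

2.4101 km/s


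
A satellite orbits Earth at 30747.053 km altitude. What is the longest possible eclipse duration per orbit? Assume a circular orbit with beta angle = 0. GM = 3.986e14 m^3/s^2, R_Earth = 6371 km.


r = 37118.0530 km
T = 1186.1449 min
Eclipse fraction = arcsin(R_E/r)/pi = arcsin(6371.0000/37118.0530)/pi
= arcsin(0.1716415)/pi = 0.05490709
Eclipse duration = 0.05490709 * 1186.1449 = 65.1278 min

65.1278 minutes


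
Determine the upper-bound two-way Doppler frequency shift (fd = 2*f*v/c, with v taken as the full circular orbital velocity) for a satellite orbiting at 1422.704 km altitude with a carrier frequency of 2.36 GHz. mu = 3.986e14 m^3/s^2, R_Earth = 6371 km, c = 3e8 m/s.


r = 7.793704e+06 m
v = sqrt(mu/r) = 7151.4926 m/s (worst-case radial velocity)
f = 2.36 GHz = 2.36e+09 Hz
fd = 2*f*v/c = 2*2.36e+09*7151.4926/3.0e+08
fd = 112516.8169 Hz

112516.8169 Hz


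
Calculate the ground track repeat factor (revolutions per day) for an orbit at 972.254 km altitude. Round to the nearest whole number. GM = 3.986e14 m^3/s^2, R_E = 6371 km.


r = 7.343254e+06 m
T = 2*pi*sqrt(r^3/mu) = 6262.4468 s = 104.3741 min
revs/day = 1440 / 104.3741 = 13.7965
Rounded: 14 revolutions per day

14 revolutions per day


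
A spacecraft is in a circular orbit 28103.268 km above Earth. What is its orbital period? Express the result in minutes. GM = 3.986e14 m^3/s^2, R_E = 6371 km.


r = 34474.2680 km = 3.4474268e+07 m
T = 2*pi*sqrt(r^3/mu) = 2*pi*sqrt(4.0971811e+22 / 3.986e14)
T = 63702.1076 s = 1061.7018 min

1061.7018 minutes


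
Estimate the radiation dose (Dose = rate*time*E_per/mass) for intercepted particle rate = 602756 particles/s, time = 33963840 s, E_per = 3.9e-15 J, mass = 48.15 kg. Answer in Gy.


Total energy deposited = rate * time * E_per
  = 602756 * 33963840 * 3.9e-15 = 0.07984044 J
Dose = E_total / mass = 0.07984044 / 48.15
Dose = 0.001658161 Gy

0.0017 Gy


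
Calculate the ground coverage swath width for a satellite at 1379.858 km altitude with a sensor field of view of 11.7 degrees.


FOV = 11.7 deg = 0.2042035 rad
swath = 2 * alt * tan(FOV/2) = 2 * 1379.858 * tan(0.1021018)
swath = 2 * 1379.858 * 0.102458
swath = 282.7551 km

282.7551 km


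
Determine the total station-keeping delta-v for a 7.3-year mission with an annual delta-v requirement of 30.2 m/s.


dV = rate * years = 30.2 * 7.3
dV = 220.4600 m/s

220.4600 m/s


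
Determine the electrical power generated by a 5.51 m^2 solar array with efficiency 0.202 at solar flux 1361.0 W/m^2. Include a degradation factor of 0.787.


P = area * eta * S * degradation
P = 5.51 * 0.202 * 1361.0 * 0.787
P = 1192.1635 W

1192.1635 W


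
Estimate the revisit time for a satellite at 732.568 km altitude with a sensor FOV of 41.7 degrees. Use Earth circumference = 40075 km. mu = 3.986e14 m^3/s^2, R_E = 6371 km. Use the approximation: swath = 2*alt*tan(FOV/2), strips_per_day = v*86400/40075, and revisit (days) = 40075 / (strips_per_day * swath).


swath = 2*732.568*tan(0.3639011) = 558.0165 km
v = sqrt(mu/r) = 7490.8375 m/s = 7.4908 km/s
strips/day = v*86400/40075 = 7.4908*86400/40075 = 16.1499
coverage/day = strips * swath = 16.1499 * 558.0165 = 9011.9264 km
revisit = 40075 / 9011.9264 = 4.4469 days

4.4469 days


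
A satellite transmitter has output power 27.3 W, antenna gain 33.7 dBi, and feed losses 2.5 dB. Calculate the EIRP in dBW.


Pt = 27.3 W = 14.3616 dBW
EIRP = Pt_dBW + Gt - losses = 14.3616 + 33.7 - 2.5 = 45.5616 dBW

45.5616 dBW


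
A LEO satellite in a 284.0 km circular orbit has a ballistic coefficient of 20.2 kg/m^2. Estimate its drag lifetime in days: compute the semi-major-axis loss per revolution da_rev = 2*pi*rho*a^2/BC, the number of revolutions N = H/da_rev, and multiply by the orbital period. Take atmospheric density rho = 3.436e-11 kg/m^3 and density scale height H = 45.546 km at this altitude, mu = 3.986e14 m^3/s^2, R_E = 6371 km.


a = R_E + alt = 6655.0000 km = 6.655e+06 m
da_rev = 2*pi*rho*a^2/BC = 2*pi*3.436e-11*(6.655e+06)^2/20.2 = 473.344978 m per revolution
N = H/da_rev = 45546.0000 m / 473.344978 m = 96.2216 revolutions
P = 2*pi*sqrt(a^3/mu) = 5402.9794 s
lifetime = N*P = 96.2216 * 5402.9794 = 519883.1947 s = 6.0172 days

6.0172 days


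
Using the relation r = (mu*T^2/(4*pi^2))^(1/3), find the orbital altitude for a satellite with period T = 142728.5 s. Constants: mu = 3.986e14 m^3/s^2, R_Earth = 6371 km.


T = 142728.5 s
r = (mu*T^2/(4*pi^2))^(1/3) = (3.986e14 * 142728.5^2 / (4*pi^2))^(1/3)
r = 5.9029122e+07 m = 59029.1216 km
alt = r - R_E = 59029.1216 - 6371 = 52658.1216 km

52658.1216 km


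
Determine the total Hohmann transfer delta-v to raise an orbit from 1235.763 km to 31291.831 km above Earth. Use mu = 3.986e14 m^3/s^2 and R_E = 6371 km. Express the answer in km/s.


r1 = 7606.7630 km = 7.606763e+06 m
r2 = 37662.8310 km = 3.7662831e+07 m
dv1 = sqrt(mu/r1)*(sqrt(2*r2/(r1+r2)) - 1) = 2098.7993 m/s
dv2 = sqrt(mu/r2)*(1 - sqrt(2*r1/(r1+r2))) = 1367.2882 m/s
total dv = |dv1| + |dv2| = 2098.7993 + 1367.2882 = 3466.0875 m/s = 3.4661 km/s

3.4661 km/s


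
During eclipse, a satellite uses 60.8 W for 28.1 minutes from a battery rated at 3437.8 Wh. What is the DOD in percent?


E_used = P * t / 60 = 60.8 * 28.1 / 60 = 28.4747 Wh
DOD = E_used / E_total * 100 = 28.4747 / 3437.8 * 100
DOD = 0.8282817 %

0.8283 %


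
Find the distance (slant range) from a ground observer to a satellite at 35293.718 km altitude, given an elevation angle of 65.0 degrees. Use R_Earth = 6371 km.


h = 35293.718 km, el = 65.0 deg
d = -R_E*sin(el) + sqrt((R_E*sin(el))^2 + 2*R_E*h + h^2)
d = -6371.0000*sin(1.1345) + sqrt((6371.0000*0.9063078)^2 + 2*6371.0000*35293.718 + 35293.718^2)
d = 35803.5413 km

35803.5413 km


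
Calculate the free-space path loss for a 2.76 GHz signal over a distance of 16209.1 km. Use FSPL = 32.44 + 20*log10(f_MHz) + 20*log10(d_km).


f = 2.76 GHz = 2760.0000 MHz
d = 16209.1 km
FSPL = 32.44 + 20*log10(2760.0000) + 20*log10(16209.1)
FSPL = 32.44 + 68.8182 + 84.1952
FSPL = 185.4534 dB

185.4534 dB


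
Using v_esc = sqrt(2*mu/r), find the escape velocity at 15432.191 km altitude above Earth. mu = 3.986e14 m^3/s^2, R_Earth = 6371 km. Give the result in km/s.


r = 6371.0 + 15432.191 = 21803.1910 km = 2.1803191e+07 m
v_esc = sqrt(2*mu/r) = sqrt(2*3.986e14 / 2.1803191e+07)
v_esc = 6046.7723 m/s = 6.0468 km/s

6.0468 km/s


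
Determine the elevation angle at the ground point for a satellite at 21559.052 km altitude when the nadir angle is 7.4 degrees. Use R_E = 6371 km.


r = R_E + alt = 27930.0520 km
Law of sines in the satellite / Earth-center / ground-point triangle:
  sin(nadir)/R_E = sin(90 + el)/r  =>  cos(el) = (r/R_E)*sin(nadir)
cos(el) = (27930.0520 / 6371.0000) * sin(7.4 deg) = 0.5646316
el = arccos(0.5646316) = 55.6233 deg
(Earth-central angle = 90 - nadir - el = 26.9767 deg)

55.6233 degrees


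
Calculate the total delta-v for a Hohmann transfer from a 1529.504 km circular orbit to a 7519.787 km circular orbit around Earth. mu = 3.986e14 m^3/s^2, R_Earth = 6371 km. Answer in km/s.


r1 = 7900.5040 km = 7.900504e+06 m
r2 = 13890.7870 km = 1.3890787e+07 m
dv1 = sqrt(mu/r1)*(sqrt(2*r2/(r1+r2)) - 1) = 917.0799 m/s
dv2 = sqrt(mu/r2)*(1 - sqrt(2*r1/(r1+r2))) = 795.3136 m/s
total dv = |dv1| + |dv2| = 917.0799 + 795.3136 = 1712.3935 m/s = 1.7124 km/s

1.7124 km/s


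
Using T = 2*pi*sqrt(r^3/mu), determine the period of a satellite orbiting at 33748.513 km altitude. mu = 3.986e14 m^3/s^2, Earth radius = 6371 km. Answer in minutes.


r = 40119.5130 km = 4.0119513e+07 m
T = 2*pi*sqrt(r^3/mu) = 2*pi*sqrt(6.4575378e+22 / 3.986e14)
T = 79973.2416 s = 1332.8874 min

1332.8874 minutes


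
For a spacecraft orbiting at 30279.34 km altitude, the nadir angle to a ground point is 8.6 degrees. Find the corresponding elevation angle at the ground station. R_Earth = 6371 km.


r = R_E + alt = 36650.3400 km
Law of sines in the satellite / Earth-center / ground-point triangle:
  sin(nadir)/R_E = sin(90 + el)/r  =>  cos(el) = (r/R_E)*sin(nadir)
cos(el) = (36650.3400 / 6371.0000) * sin(8.6 deg) = 0.8602293
el = arccos(0.8602293) = 30.6577 deg
(Earth-central angle = 90 - nadir - el = 50.7423 deg)

30.6577 degrees


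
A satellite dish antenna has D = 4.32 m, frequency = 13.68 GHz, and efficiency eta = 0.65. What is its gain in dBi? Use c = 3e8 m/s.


lambda = c/f = 3e8 / 1.368e+10 = 0.02192982 m
G = eta*(pi*D/lambda)^2 = 0.65*(pi*4.32/0.02192982)^2
G = 248948.9397 (linear)
G = 10*log10(248948.9397) = 53.9611 dBi

53.9611 dBi


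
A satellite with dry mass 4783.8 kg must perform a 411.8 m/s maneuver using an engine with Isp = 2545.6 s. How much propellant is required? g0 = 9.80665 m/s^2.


ve = Isp * g0 = 2545.6 * 9.80665 = 24963.808240 m/s
mass ratio = exp(dv/ve) = exp(411.8/24963.808240) = 1.01663269
m_prop = m_dry * (mr - 1) = 4783.8 * (1.01663269 - 1)
m_prop = 79.5675 kg

79.5675 kg


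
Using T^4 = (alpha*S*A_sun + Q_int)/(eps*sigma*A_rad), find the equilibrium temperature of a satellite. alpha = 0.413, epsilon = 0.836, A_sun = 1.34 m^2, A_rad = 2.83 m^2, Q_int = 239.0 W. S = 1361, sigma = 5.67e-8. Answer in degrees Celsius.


Numerator = alpha*S*A_sun + Q_int = 0.413*1361*1.34 + 239.0 = 992.2046 W
Denominator = eps*sigma*A_rad = 0.836*5.67e-8*2.83 = 1.341454e-07 W/K^4
T^4 = 7.3964866e+09 K^4
T = 293.2624 K = 20.1124 C

20.1124 degrees Celsius


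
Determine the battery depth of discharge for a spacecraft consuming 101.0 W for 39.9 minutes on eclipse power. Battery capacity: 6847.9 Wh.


E_used = P * t / 60 = 101.0 * 39.9 / 60 = 67.1650 Wh
DOD = E_used / E_total * 100 = 67.1650 / 6847.9 * 100
DOD = 0.9808116 %

0.9808 %


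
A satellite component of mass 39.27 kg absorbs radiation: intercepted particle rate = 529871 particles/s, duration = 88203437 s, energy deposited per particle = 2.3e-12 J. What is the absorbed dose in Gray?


Total energy deposited = rate * time * E_per
  = 529871 * 88203437 * 2.3e-12 = 107.4938 J
Dose = E_total / mass = 107.4938 / 39.27
Dose = 2.7373 Gy

2.7373 Gy


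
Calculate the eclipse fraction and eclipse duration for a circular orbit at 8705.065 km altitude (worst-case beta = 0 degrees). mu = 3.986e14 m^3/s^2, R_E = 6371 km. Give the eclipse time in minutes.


r = 15076.0650 km
T = 307.0379 min
Eclipse fraction = arcsin(R_E/r)/pi = arcsin(6371.0000/15076.0650)/pi
= arcsin(0.4225904)/pi = 0.1388791
Eclipse duration = 0.1388791 * 307.0379 = 42.6411 min

42.6411 minutes


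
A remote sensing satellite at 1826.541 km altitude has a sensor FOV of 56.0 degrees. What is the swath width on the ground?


FOV = 56.0 deg = 0.9773844 rad
swath = 2 * alt * tan(FOV/2) = 2 * 1826.541 * tan(0.4886922)
swath = 2 * 1826.541 * 0.5317094
swath = 1942.3782 km

1942.3782 km


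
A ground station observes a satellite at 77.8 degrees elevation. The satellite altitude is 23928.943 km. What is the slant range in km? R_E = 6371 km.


h = 23928.943 km, el = 77.8 deg
d = -R_E*sin(el) + sqrt((R_E*sin(el))^2 + 2*R_E*h + h^2)
d = -6371.0000*sin(1.3579) + sqrt((6371.0000*0.9774159)^2 + 2*6371.0000*23928.943 + 23928.943^2)
d = 24042.8996 km

24042.8996 km


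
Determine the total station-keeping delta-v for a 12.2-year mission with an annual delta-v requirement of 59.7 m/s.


dV = rate * years = 59.7 * 12.2
dV = 728.3400 m/s

728.3400 m/s


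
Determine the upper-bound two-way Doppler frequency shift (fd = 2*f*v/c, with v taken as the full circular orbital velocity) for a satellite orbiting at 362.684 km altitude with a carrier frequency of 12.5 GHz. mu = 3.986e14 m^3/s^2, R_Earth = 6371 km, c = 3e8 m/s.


r = 6.733684e+06 m
v = sqrt(mu/r) = 7693.8246 m/s (worst-case radial velocity)
f = 12.5 GHz = 1.25e+10 Hz
fd = 2*f*v/c = 2*1.25e+10*7693.8246/3.0e+08
fd = 641152.0500 Hz

641152.0500 Hz


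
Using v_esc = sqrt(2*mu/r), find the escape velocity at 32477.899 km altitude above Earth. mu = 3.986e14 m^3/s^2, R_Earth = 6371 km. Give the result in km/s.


r = 6371.0 + 32477.899 = 38848.8990 km = 3.8848899e+07 m
v_esc = sqrt(2*mu/r) = sqrt(2*3.986e14 / 3.8848899e+07)
v_esc = 4529.9592 m/s = 4.5300 km/s

4.5300 km/s


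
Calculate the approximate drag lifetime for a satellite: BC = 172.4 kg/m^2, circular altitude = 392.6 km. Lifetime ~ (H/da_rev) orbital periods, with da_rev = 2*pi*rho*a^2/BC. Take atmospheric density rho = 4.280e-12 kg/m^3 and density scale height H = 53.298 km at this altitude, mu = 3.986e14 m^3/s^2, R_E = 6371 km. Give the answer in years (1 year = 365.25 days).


a = R_E + alt = 6763.6000 km = 6.7636e+06 m
da_rev = 2*pi*rho*a^2/BC = 2*pi*4.280e-12*(6.7636e+06)^2/172.4 = 7.135792 m per revolution
N = H/da_rev = 53298.0000 m / 7.135792 m = 7469.1074 revolutions
P = 2*pi*sqrt(a^3/mu) = 5535.7707 s
lifetime = N*P = 7469.1074 * 5535.7707 = 4.1347266e+07 s = 478.5563 days
years = 478.5563 / 365.25 = 1.3102 years

1.3102 years


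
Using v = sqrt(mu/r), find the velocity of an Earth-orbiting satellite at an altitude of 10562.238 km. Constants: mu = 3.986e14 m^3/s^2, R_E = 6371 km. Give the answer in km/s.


r = R_E + alt = 6371.0 + 10562.238 = 16933.2380 km = 1.6933238e+07 m
v = sqrt(mu/r) = sqrt(3.986e14 / 1.6933238e+07) = 4851.7525 m/s = 4.8518 km/s

4.8518 km/s


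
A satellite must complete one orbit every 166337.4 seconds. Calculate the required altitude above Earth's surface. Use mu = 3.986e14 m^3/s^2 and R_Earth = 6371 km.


T = 166337.4 s
r = (mu*T^2/(4*pi^2))^(1/3) = (3.986e14 * 166337.4^2 / (4*pi^2))^(1/3)
r = 6.53711e+07 m = 65371.0998 km
alt = r - R_E = 65371.0998 - 6371 = 59000.0998 km

59000.0998 km


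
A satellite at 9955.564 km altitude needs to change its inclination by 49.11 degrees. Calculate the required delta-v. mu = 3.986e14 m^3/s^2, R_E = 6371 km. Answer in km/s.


r = 16326.5640 km = 1.6326564e+07 m
V = sqrt(mu/r) = 4941.0728 m/s
di = 49.11 deg = 0.8571312 rad
dV = 2*V*sin(di/2) = 2*4941.0728*sin(0.4285656)
dV = 4106.6891 m/s = 4.1067 km/s

4.1067 km/s


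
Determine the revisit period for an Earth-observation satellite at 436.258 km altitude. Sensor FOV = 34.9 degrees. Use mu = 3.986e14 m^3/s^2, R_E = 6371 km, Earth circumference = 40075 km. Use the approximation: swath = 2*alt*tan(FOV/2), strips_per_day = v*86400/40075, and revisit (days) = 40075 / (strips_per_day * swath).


swath = 2*436.258*tan(0.30456) = 274.2664 km
v = sqrt(mu/r) = 7652.1336 m/s = 7.6521 km/s
strips/day = v*86400/40075 = 7.6521*86400/40075 = 16.4977
coverage/day = strips * swath = 16.4977 * 274.2664 = 4524.7574 km
revisit = 40075 / 4524.7574 = 8.8568 days

8.8568 days


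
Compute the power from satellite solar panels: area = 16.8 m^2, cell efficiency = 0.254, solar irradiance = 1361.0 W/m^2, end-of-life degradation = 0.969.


P = area * eta * S * degradation
P = 16.8 * 0.254 * 1361.0 * 0.969
P = 5627.6218 W

5627.6218 W


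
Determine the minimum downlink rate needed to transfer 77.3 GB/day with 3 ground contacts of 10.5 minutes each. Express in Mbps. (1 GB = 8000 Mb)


total contact time = 3 * 10.5 * 60 = 1890.0000 s
data = 77.3 GB = 618400.0000 Mb
rate = 618400.0000 / 1890.0000 = 327.1958 Mbps

327.1958 Mbps


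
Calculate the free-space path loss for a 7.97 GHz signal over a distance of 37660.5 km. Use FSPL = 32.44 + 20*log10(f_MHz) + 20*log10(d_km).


f = 7.97 GHz = 7970.0000 MHz
d = 37660.5 km
FSPL = 32.44 + 20*log10(7970.0000) + 20*log10(37660.5)
FSPL = 32.44 + 78.0292 + 91.5177
FSPL = 201.9869 dB

201.9869 dB


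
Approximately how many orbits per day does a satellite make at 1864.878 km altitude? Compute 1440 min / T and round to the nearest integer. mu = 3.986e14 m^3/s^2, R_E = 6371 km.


r = 8.235878e+06 m
T = 2*pi*sqrt(r^3/mu) = 7438.3409 s = 123.9723 min
revs/day = 1440 / 123.9723 = 11.6155
Rounded: 12 revolutions per day

12 revolutions per day


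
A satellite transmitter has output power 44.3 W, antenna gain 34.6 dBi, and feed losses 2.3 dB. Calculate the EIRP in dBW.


Pt = 44.3 W = 16.4640 dBW
EIRP = Pt_dBW + Gt - losses = 16.4640 + 34.6 - 2.3 = 48.7640 dBW

48.7640 dBW


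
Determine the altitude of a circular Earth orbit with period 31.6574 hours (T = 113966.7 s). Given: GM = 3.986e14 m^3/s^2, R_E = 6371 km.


T = 113966.7 s
r = (mu*T^2/(4*pi^2))^(1/3) = (3.986e14 * 113966.7^2 / (4*pi^2))^(1/3)
r = 5.0805551e+07 m = 50805.5513 km
alt = r - R_E = 50805.5513 - 6371 = 44434.5513 km

44434.5513 km


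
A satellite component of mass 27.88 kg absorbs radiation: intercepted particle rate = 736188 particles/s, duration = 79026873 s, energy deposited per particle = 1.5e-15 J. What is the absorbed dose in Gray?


Total energy deposited = rate * time * E_per
  = 736188 * 79026873 * 1.5e-15 = 0.08726795 J
Dose = E_total / mass = 0.08726795 / 27.88
Dose = 0.003130127 Gy

0.0031 Gy


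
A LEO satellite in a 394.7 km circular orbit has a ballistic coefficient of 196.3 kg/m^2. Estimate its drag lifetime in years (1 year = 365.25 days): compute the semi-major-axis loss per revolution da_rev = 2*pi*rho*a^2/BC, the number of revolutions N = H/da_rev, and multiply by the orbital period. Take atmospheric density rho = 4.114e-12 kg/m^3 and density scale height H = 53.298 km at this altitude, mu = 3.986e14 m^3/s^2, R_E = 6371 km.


a = R_E + alt = 6765.7000 km = 6.7657e+06 m
da_rev = 2*pi*rho*a^2/BC = 2*pi*4.114e-12*(6.7657e+06)^2/196.3 = 6.027668 m per revolution
N = H/da_rev = 53298.0000 m / 6.027668 m = 8842.2254 revolutions
P = 2*pi*sqrt(a^3/mu) = 5538.3491 s
lifetime = N*P = 8842.2254 * 5538.3491 = 4.8971331e+07 s = 566.7978 days
years = 566.7978 / 365.25 = 1.5518 years

1.5518 years


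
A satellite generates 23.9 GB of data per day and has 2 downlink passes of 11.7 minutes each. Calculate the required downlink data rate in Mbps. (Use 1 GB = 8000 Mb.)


total contact time = 2 * 11.7 * 60 = 1404.0000 s
data = 23.9 GB = 191200.0000 Mb
rate = 191200.0000 / 1404.0000 = 136.1823 Mbps

136.1823 Mbps


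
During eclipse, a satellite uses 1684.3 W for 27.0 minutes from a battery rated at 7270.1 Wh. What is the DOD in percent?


E_used = P * t / 60 = 1684.3 * 27.0 / 60 = 757.9350 Wh
DOD = E_used / E_total * 100 = 757.9350 / 7270.1 * 100
DOD = 10.4254 %

10.4254 %


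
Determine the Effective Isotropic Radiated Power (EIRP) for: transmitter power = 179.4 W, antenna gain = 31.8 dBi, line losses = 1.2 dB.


Pt = 179.4 W = 22.5382 dBW
EIRP = Pt_dBW + Gt - losses = 22.5382 + 31.8 - 1.2 = 53.1382 dBW

53.1382 dBW


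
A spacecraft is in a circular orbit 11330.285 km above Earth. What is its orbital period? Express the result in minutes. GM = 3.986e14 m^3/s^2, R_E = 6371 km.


r = 17701.2850 km = 1.7701285e+07 m
T = 2*pi*sqrt(r^3/mu) = 2*pi*sqrt(5.5464408e+21 / 3.986e14)
T = 23437.8847 s = 390.6314 min

390.6314 minutes


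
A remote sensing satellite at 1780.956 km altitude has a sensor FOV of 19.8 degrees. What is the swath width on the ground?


FOV = 19.8 deg = 0.3455752 rad
swath = 2 * alt * tan(FOV/2) = 2 * 1780.956 * tan(0.1727876)
swath = 2 * 1780.956 * 0.1745279
swath = 621.6532 km

621.6532 km


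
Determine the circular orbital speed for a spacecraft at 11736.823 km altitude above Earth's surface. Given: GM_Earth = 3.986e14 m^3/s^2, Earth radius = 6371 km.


r = R_E + alt = 6371.0 + 11736.823 = 18107.8230 km = 1.8107823e+07 m
v = sqrt(mu/r) = sqrt(3.986e14 / 1.8107823e+07) = 4691.7572 m/s = 4.6918 km/s

4.6918 km/s


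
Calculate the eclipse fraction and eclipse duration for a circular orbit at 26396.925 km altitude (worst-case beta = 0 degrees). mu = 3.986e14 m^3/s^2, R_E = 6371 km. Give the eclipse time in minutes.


r = 32767.9250 km
T = 983.8602 min
Eclipse fraction = arcsin(R_E/r)/pi = arcsin(6371.0000/32767.9250)/pi
= arcsin(0.1944279)/pi = 0.06228504
Eclipse duration = 0.06228504 * 983.8602 = 61.2798 min

61.2798 minutes


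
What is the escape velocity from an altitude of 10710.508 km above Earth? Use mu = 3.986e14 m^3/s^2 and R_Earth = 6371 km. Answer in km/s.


r = 6371.0 + 10710.508 = 17081.5080 km = 1.7081508e+07 m
v_esc = sqrt(2*mu/r) = sqrt(2*3.986e14 / 1.7081508e+07)
v_esc = 6831.5703 m/s = 6.8316 km/s

6.8316 km/s


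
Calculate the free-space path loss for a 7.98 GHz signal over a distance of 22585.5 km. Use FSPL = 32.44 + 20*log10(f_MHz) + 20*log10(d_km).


f = 7.98 GHz = 7980.0000 MHz
d = 22585.5 km
FSPL = 32.44 + 20*log10(7980.0000) + 20*log10(22585.5)
FSPL = 32.44 + 78.0401 + 87.0766
FSPL = 197.5567 dB

197.5567 dB


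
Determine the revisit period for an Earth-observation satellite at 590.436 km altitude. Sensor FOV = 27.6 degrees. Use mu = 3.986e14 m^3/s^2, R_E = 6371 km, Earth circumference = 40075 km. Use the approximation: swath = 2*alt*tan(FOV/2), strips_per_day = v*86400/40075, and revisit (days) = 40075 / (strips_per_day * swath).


swath = 2*590.436*tan(0.2408554) = 290.0500 km
v = sqrt(mu/r) = 7566.9215 m/s = 7.5669 km/s
strips/day = v*86400/40075 = 7.5669*86400/40075 = 16.3140
coverage/day = strips * swath = 16.3140 * 290.0500 = 4731.8643 km
revisit = 40075 / 4731.8643 = 8.4692 days

8.4692 days


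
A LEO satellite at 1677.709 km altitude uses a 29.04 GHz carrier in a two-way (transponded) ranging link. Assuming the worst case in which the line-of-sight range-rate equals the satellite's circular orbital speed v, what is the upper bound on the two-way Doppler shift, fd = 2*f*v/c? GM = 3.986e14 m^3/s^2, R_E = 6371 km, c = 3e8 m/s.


r = 8.048709e+06 m
v = sqrt(mu/r) = 7037.2914 m/s (worst-case radial velocity)
f = 29.04 GHz = 2.904e+10 Hz
fd = 2*f*v/c = 2*2.904e+10*7037.2914/3.0e+08
fd = 1.3624196e+06 Hz

1.3624e+06 Hz


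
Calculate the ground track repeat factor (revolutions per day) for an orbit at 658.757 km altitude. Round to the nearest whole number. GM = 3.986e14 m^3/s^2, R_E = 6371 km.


r = 7.029757e+06 m
T = 2*pi*sqrt(r^3/mu) = 5865.7249 s = 97.7621 min
revs/day = 1440 / 97.7621 = 14.7296
Rounded: 15 revolutions per day

15 revolutions per day


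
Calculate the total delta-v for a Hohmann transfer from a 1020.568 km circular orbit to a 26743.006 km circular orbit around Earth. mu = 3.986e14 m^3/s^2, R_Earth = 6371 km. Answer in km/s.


r1 = 7391.5680 km = 7.391568e+06 m
r2 = 33114.0060 km = 3.3114006e+07 m
dv1 = sqrt(mu/r1)*(sqrt(2*r2/(r1+r2)) - 1) = 2046.5081 m/s
dv2 = sqrt(mu/r2)*(1 - sqrt(2*r1/(r1+r2))) = 1373.4798 m/s
total dv = |dv1| + |dv2| = 2046.5081 + 1373.4798 = 3419.9878 m/s = 3.4200 km/s

3.4200 km/s


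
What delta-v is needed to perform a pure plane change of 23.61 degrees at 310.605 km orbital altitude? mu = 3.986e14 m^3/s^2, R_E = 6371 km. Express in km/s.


r = 6681.6050 km = 6.681605e+06 m
V = sqrt(mu/r) = 7723.7507 m/s
di = 23.61 deg = 0.4120722 rad
dV = 2*V*sin(di/2) = 2*7723.7507*sin(0.2060361)
dV = 3160.2726 m/s = 3.1603 km/s

3.1603 km/s


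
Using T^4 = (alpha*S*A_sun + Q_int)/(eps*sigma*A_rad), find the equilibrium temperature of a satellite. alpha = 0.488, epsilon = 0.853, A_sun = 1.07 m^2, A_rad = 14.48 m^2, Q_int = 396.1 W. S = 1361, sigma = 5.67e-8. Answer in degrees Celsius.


Numerator = alpha*S*A_sun + Q_int = 0.488*1361*1.07 + 396.1 = 1106.7598 W
Denominator = eps*sigma*A_rad = 0.853*5.67e-8*14.48 = 7.0032665e-07 W/K^4
T^4 = 1.5803479e+09 K^4
T = 199.3830 K = -73.7670 C

-73.7670 degrees Celsius


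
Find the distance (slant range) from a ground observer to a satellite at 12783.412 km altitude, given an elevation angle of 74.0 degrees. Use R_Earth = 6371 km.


h = 12783.412 km, el = 74.0 deg
d = -R_E*sin(el) + sqrt((R_E*sin(el))^2 + 2*R_E*h + h^2)
d = -6371.0000*sin(1.2915) + sqrt((6371.0000*0.9612617)^2 + 2*6371.0000*12783.412 + 12783.412^2)
d = 12949.5445 km

12949.5445 km


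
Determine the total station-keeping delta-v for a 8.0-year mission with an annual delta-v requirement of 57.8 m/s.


dV = rate * years = 57.8 * 8.0
dV = 462.4000 m/s

462.4000 m/s


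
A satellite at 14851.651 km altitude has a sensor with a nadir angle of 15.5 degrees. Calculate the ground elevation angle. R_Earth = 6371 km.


r = R_E + alt = 21222.6510 km
Law of sines in the satellite / Earth-center / ground-point triangle:
  sin(nadir)/R_E = sin(90 + el)/r  =>  cos(el) = (r/R_E)*sin(nadir)
cos(el) = (21222.6510 / 6371.0000) * sin(15.5 deg) = 0.8902067
el = arccos(0.8902067) = 27.1008 deg
(Earth-central angle = 90 - nadir - el = 47.3992 deg)

27.1008 degrees


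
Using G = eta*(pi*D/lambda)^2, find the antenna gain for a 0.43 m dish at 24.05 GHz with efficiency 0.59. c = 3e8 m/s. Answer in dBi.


lambda = c/f = 3e8 / 2.405e+10 = 0.01247401 m
G = eta*(pi*D/lambda)^2 = 0.59*(pi*0.43/0.01247401)^2
G = 6919.5256 (linear)
G = 10*log10(6919.5256) = 38.4008 dBi

38.4008 dBi


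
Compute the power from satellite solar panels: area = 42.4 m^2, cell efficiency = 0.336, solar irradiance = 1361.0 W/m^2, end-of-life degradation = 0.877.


P = area * eta * S * degradation
P = 42.4 * 0.336 * 1361.0 * 0.877
P = 17004.4603 W

17004.4603 W


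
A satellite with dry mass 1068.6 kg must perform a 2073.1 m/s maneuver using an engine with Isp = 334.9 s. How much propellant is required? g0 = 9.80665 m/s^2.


ve = Isp * g0 = 334.9 * 9.80665 = 3284.247085 m/s
mass ratio = exp(dv/ve) = exp(2073.1/3284.247085) = 1.87991271
m_prop = m_dry * (mr - 1) = 1068.6 * (1.87991271 - 1)
m_prop = 940.2747 kg

940.2747 kg


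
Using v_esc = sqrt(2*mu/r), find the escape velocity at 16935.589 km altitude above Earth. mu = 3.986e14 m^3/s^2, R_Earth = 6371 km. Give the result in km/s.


r = 6371.0 + 16935.589 = 23306.5890 km = 2.3306589e+07 m
v_esc = sqrt(2*mu/r) = sqrt(2*3.986e14 / 2.3306589e+07)
v_esc = 5848.4972 m/s = 5.8485 km/s

5.8485 km/s


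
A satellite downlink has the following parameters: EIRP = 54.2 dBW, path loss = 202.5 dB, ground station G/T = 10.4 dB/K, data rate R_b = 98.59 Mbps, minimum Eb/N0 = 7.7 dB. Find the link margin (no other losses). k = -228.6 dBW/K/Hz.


C/N0 = EIRP - FSPL + G/T - k = 54.2 - 202.5 + 10.4 - (-228.6)
C/N0 = 90.7000 dB-Hz
R_b = 98.59 Mbps = 9.859e+07 bps -> 10*log10(R_b) = 79.9383 dB-Hz
Eb/N0 = C/N0 - 10*log10(R_b) = 90.7000 - 79.9383 = 10.7617 dB
Margin = Eb/N0 - Eb/N0_req = 10.7617 - 7.7 = 3.0617 dB (link closes)

3.0617 dB


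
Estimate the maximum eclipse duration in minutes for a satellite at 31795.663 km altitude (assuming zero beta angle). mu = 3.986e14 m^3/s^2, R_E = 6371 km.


r = 38166.6630 km
T = 1236.7624 min
Eclipse fraction = arcsin(R_E/r)/pi = arcsin(6371.0000/38166.6630)/pi
= arcsin(0.1669258)/pi = 0.05338403
Eclipse duration = 0.05338403 * 1236.7624 = 66.0234 min

66.0234 minutes


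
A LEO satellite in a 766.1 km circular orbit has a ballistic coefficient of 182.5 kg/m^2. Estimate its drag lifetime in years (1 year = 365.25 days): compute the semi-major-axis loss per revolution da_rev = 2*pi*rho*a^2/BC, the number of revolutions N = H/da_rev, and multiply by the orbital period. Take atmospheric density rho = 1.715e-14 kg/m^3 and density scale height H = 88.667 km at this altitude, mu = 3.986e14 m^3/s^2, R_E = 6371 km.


a = R_E + alt = 7137.1000 km = 7.1371e+06 m
da_rev = 2*pi*rho*a^2/BC = 2*pi*1.715e-14*(7.1371e+06)^2/182.5 = 0.0300763194 m per revolution
N = H/da_rev = 88667.0000 m / 0.0300763194 m = 2.9480668e+06 revolutions
P = 2*pi*sqrt(a^3/mu) = 6000.5892 s
lifetime = N*P = 2.9480668e+06 * 6000.5892 = 1.7690138e+10 s = 204746.9676 days
years = 204746.9676 / 365.25 = 560.5666 years

560.5666 years


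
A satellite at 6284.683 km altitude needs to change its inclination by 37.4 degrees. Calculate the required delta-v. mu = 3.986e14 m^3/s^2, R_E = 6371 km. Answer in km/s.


r = 12655.6830 km = 1.2655683e+07 m
V = sqrt(mu/r) = 5612.1058 m/s
di = 37.4 deg = 0.6527531 rad
dV = 2*V*sin(di/2) = 2*5612.1058*sin(0.3263766)
dV = 3598.6281 m/s = 3.5986 km/s

3.5986 km/s


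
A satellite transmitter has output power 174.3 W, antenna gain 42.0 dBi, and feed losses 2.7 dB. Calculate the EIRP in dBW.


Pt = 174.3 W = 22.4130 dBW
EIRP = Pt_dBW + Gt - losses = 22.4130 + 42.0 - 2.7 = 61.7130 dBW

61.7130 dBW


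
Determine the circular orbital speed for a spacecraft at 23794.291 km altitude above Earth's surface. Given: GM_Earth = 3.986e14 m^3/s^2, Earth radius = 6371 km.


r = R_E + alt = 6371.0 + 23794.291 = 30165.2910 km = 3.0165291e+07 m
v = sqrt(mu/r) = sqrt(3.986e14 / 3.0165291e+07) = 3635.0877 m/s = 3.6351 km/s

3.6351 km/s


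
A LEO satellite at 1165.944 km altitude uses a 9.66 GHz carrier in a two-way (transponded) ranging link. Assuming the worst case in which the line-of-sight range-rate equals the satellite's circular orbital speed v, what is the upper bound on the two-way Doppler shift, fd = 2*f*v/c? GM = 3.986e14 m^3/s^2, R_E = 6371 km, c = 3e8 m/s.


r = 7.536944e+06 m
v = sqrt(mu/r) = 7272.2869 m/s (worst-case radial velocity)
f = 9.66 GHz = 9.66e+09 Hz
fd = 2*f*v/c = 2*9.66e+09*7272.2869/3.0e+08
fd = 468335.2753 Hz

468335.2753 Hz
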